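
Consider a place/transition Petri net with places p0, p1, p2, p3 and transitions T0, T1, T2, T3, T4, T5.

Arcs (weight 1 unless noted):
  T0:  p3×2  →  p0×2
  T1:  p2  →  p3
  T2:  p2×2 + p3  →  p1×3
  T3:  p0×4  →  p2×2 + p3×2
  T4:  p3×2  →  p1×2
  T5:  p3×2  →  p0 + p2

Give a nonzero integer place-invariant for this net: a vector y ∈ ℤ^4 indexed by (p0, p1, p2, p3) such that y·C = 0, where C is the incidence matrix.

y = (p0:1, p1:1, p2:1, p3:1)

Incidence matrix C (rows=places, cols=transitions):
       T0   T1   T2   T3   T4   T5
   p0   2    0    0   -4    0    1
   p1   0    0    3    0    2    0
   p2   0   -1   -2    2    0    1
   p3  -2    1   -1    2   -2   -2

Candidate y = [1, 1, 1, 1]; check y·C column-wise:
  col T0: 1·2 + 1·0 + 1·0 + 1·-2 = 0
  col T1: 1·0 + 1·0 + 1·-1 + 1·1 = 0
  col T2: 1·0 + 1·3 + 1·-2 + 1·-1 = 0
  col T3: 1·-4 + 1·0 + 1·2 + 1·2 = 0
  col T4: 1·0 + 1·2 + 1·0 + 1·-2 = 0
  col T5: 1·1 + 1·0 + 1·1 + 1·-2 = 0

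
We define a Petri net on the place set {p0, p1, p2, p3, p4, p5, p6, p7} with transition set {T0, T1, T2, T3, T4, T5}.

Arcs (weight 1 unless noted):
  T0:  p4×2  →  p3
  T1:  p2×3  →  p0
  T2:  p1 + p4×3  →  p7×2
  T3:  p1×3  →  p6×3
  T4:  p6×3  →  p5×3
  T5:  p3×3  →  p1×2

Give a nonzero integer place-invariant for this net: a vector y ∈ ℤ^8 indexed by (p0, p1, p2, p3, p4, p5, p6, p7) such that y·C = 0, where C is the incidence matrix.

Incidence matrix C (rows=places, cols=transitions):
       T0   T1   T2   T3   T4   T5
   p0   0    1    0    0    0    0
   p1   0    0   -1   -3    0    2
   p2   0   -3    0    0    0    0
   p3   1    0    0    0    0   -3
   p4  -2    0   -3    0    0    0
   p5   0    0    0    0    3    0
   p6   0    0    0    3   -3    0
   p7   0    0    2    0    0    0

Candidate y = [3, 0, 1, 0, 0, 0, 0, 0]; check y·C column-wise:
  col T0: 3·0 + 1·0 + 0·1 + 0·-2 = 0
  col T1: 3·1 + 1·-3 = 0
  col T2: 3·0 + 0·-1 + 1·0 + 0·-3 + 0·2 = 0
  col T3: 3·0 + 0·-3 + 1·0 + 0·3 = 0
  col T4: 3·0 + 1·0 + 0·3 + 0·-3 = 0
  col T5: 3·0 + 0·2 + 1·0 + 0·-3 = 0

y = (p0:3, p1:0, p2:1, p3:0, p4:0, p5:0, p6:0, p7:0)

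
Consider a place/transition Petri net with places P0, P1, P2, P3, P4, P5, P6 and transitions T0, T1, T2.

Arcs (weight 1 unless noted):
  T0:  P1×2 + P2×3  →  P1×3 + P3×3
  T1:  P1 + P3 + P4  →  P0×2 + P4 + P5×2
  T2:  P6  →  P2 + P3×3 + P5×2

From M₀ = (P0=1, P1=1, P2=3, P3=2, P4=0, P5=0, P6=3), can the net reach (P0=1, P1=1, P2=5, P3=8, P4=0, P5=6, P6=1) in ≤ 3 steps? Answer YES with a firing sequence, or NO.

depth 0: 1 marking
depth 1: 2 markings reached so far
depth 2: 3 markings reached so far
depth 3: 4 markings reached so far
target is not among the 4 markings reachable within 3 steps

NO — not reachable within 3 firings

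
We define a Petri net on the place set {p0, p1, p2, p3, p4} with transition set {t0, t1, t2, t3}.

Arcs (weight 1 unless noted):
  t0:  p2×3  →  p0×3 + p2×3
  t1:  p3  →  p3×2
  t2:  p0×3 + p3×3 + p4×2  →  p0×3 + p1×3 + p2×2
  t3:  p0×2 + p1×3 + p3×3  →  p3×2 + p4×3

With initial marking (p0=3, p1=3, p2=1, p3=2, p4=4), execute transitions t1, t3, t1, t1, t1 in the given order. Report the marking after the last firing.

(p0=1, p1=0, p2=1, p3=5, p4=7)

step 1: fire t1:  (p0=3, p1=3, p2=1, p3=2, p4=4) → (p0=3, p1=3, p2=1, p3=3, p4=4)
step 2: fire t3:  (p0=3, p1=3, p2=1, p3=3, p4=4) → (p0=1, p1=0, p2=1, p3=2, p4=7)
step 3: fire t1:  (p0=1, p1=0, p2=1, p3=2, p4=7) → (p0=1, p1=0, p2=1, p3=3, p4=7)
step 4: fire t1:  (p0=1, p1=0, p2=1, p3=3, p4=7) → (p0=1, p1=0, p2=1, p3=4, p4=7)
step 5: fire t1:  (p0=1, p1=0, p2=1, p3=4, p4=7) → (p0=1, p1=0, p2=1, p3=5, p4=7)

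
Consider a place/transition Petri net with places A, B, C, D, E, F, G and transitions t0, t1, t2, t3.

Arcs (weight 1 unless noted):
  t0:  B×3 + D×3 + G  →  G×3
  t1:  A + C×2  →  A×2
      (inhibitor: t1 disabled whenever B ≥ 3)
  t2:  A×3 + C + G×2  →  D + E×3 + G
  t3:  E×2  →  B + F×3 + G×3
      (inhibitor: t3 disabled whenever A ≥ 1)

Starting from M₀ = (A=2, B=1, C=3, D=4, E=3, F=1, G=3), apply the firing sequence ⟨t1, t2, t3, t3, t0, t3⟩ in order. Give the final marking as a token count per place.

step 1: fire t1:  (A=2, B=1, C=3, D=4, E=3, F=1, G=3) → (A=3, B=1, C=1, D=4, E=3, F=1, G=3)
step 2: fire t2:  (A=3, B=1, C=1, D=4, E=3, F=1, G=3) → (A=0, B=1, C=0, D=5, E=6, F=1, G=2)
step 3: fire t3:  (A=0, B=1, C=0, D=5, E=6, F=1, G=2) → (A=0, B=2, C=0, D=5, E=4, F=4, G=5)
step 4: fire t3:  (A=0, B=2, C=0, D=5, E=4, F=4, G=5) → (A=0, B=3, C=0, D=5, E=2, F=7, G=8)
step 5: fire t0:  (A=0, B=3, C=0, D=5, E=2, F=7, G=8) → (A=0, B=0, C=0, D=2, E=2, F=7, G=10)
step 6: fire t3:  (A=0, B=0, C=0, D=2, E=2, F=7, G=10) → (A=0, B=1, C=0, D=2, E=0, F=10, G=13)

(A=0, B=1, C=0, D=2, E=0, F=10, G=13)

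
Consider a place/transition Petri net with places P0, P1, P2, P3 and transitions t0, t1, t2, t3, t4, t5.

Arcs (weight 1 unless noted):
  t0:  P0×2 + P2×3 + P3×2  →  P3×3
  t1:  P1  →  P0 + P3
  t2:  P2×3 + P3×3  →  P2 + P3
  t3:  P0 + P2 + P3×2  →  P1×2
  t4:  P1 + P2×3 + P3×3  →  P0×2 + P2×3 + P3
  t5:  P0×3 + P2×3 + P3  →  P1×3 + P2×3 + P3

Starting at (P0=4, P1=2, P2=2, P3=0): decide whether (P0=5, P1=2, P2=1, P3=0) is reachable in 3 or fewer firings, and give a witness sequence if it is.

step 1: fire t1:  (P0=4, P1=2, P2=2, P3=0) → (P0=5, P1=1, P2=2, P3=1)
step 2: fire t1:  (P0=5, P1=1, P2=2, P3=1) → (P0=6, P1=0, P2=2, P3=2)
step 3: fire t3:  (P0=6, P1=0, P2=2, P3=2) → (P0=5, P1=2, P2=1, P3=0)

YES — reachable via ⟨t1, t1, t3⟩ (3 firings)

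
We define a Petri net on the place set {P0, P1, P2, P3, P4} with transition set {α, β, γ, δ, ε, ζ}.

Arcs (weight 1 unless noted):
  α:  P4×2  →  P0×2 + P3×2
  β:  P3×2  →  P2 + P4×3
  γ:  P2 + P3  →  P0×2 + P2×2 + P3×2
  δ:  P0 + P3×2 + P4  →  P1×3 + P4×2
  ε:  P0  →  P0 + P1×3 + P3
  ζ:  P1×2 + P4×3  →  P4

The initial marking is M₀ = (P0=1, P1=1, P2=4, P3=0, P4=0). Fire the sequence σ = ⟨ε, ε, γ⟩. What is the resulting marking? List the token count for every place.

step 1: fire ε:  (P0=1, P1=1, P2=4, P3=0, P4=0) → (P0=1, P1=4, P2=4, P3=1, P4=0)
step 2: fire ε:  (P0=1, P1=4, P2=4, P3=1, P4=0) → (P0=1, P1=7, P2=4, P3=2, P4=0)
step 3: fire γ:  (P0=1, P1=7, P2=4, P3=2, P4=0) → (P0=3, P1=7, P2=5, P3=3, P4=0)

(P0=3, P1=7, P2=5, P3=3, P4=0)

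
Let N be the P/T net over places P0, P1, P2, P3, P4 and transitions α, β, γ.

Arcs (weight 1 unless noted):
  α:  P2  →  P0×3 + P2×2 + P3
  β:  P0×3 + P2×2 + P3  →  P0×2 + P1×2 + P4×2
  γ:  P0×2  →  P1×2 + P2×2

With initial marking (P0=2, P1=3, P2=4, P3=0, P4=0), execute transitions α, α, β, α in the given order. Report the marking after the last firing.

(P0=10, P1=5, P2=5, P3=2, P4=2)

step 1: fire α:  (P0=2, P1=3, P2=4, P3=0, P4=0) → (P0=5, P1=3, P2=5, P3=1, P4=0)
step 2: fire α:  (P0=5, P1=3, P2=5, P3=1, P4=0) → (P0=8, P1=3, P2=6, P3=2, P4=0)
step 3: fire β:  (P0=8, P1=3, P2=6, P3=2, P4=0) → (P0=7, P1=5, P2=4, P3=1, P4=2)
step 4: fire α:  (P0=7, P1=5, P2=4, P3=1, P4=2) → (P0=10, P1=5, P2=5, P3=2, P4=2)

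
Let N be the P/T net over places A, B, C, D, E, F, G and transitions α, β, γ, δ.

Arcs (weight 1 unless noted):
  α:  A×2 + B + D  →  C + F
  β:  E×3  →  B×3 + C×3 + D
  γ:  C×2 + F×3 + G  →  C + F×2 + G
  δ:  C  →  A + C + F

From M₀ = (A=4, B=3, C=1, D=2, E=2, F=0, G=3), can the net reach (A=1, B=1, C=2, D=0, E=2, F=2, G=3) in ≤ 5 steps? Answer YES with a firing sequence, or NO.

step 1: fire α:  (A=4, B=3, C=1, D=2, E=2, F=0, G=3) → (A=2, B=2, C=2, D=1, E=2, F=1, G=3)
step 2: fire α:  (A=2, B=2, C=2, D=1, E=2, F=1, G=3) → (A=0, B=1, C=3, D=0, E=2, F=2, G=3)
step 3: fire δ:  (A=0, B=1, C=3, D=0, E=2, F=2, G=3) → (A=1, B=1, C=3, D=0, E=2, F=3, G=3)
step 4: fire γ:  (A=1, B=1, C=3, D=0, E=2, F=3, G=3) → (A=1, B=1, C=2, D=0, E=2, F=2, G=3)

YES — reachable via ⟨α, α, δ, γ⟩ (4 firings)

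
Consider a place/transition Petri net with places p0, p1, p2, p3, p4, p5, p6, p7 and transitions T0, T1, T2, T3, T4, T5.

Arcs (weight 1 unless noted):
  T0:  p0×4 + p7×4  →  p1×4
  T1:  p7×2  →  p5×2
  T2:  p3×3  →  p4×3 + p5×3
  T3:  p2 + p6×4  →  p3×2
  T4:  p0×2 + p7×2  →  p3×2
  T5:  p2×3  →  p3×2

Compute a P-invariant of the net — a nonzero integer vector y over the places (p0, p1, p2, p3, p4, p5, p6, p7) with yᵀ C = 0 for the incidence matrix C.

y = (p0:3, p1:3, p2:2, p3:3, p4:3, p5:0, p6:1, p7:0)

Incidence matrix C (rows=places, cols=transitions):
       T0   T1   T2   T3   T4   T5
   p0  -4    0    0    0   -2    0
   p1   4    0    0    0    0    0
   p2   0    0    0   -1    0   -3
   p3   0    0   -3    2    2    2
   p4   0    0    3    0    0    0
   p5   0    2    3    0    0    0
   p6   0    0    0   -4    0    0
   p7  -4   -2    0    0   -2    0

Candidate y = [3, 3, 2, 3, 3, 0, 1, 0]; check y·C column-wise:
  col T0: 3·-4 + 3·4 + 2·0 + 3·0 + 3·0 + 1·0 + 0·-4 = 0
  col T1: 3·0 + 3·0 + 2·0 + 3·0 + 3·0 + 0·2 + 1·0 + 0·-2 = 0
  col T2: 3·0 + 3·0 + 2·0 + 3·-3 + 3·3 + 0·3 + 1·0 = 0
  col T3: 3·0 + 3·0 + 2·-1 + 3·2 + 3·0 + 1·-4 = 0
  col T4: 3·-2 + 3·0 + 2·0 + 3·2 + 3·0 + 1·0 + 0·-2 = 0
  col T5: 3·0 + 3·0 + 2·-3 + 3·2 + 3·0 + 1·0 = 0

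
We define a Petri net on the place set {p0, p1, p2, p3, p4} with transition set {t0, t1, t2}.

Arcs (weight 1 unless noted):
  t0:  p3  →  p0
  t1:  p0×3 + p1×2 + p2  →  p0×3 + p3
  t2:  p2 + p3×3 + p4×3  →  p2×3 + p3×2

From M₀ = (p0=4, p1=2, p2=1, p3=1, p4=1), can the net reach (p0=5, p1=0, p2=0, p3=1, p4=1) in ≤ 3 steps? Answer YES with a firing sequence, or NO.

YES — reachable via ⟨t0, t1⟩ (2 firings)

step 1: fire t0:  (p0=4, p1=2, p2=1, p3=1, p4=1) → (p0=5, p1=2, p2=1, p3=0, p4=1)
step 2: fire t1:  (p0=5, p1=2, p2=1, p3=0, p4=1) → (p0=5, p1=0, p2=0, p3=1, p4=1)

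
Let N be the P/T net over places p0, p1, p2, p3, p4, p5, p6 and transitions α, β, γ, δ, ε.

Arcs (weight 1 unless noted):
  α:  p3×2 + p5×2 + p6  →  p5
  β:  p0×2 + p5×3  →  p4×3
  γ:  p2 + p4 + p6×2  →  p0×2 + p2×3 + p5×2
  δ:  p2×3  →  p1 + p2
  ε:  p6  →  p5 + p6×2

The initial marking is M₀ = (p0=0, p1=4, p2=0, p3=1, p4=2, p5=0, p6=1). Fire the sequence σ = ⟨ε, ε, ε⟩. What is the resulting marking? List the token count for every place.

step 1: fire ε:  (p0=0, p1=4, p2=0, p3=1, p4=2, p5=0, p6=1) → (p0=0, p1=4, p2=0, p3=1, p4=2, p5=1, p6=2)
step 2: fire ε:  (p0=0, p1=4, p2=0, p3=1, p4=2, p5=1, p6=2) → (p0=0, p1=4, p2=0, p3=1, p4=2, p5=2, p6=3)
step 3: fire ε:  (p0=0, p1=4, p2=0, p3=1, p4=2, p5=2, p6=3) → (p0=0, p1=4, p2=0, p3=1, p4=2, p5=3, p6=4)

(p0=0, p1=4, p2=0, p3=1, p4=2, p5=3, p6=4)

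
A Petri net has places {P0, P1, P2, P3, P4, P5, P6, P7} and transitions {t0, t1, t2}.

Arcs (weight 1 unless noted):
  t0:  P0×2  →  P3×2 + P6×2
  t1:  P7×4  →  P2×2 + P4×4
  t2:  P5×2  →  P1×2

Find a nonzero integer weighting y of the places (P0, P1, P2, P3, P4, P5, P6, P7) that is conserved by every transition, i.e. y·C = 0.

y = (P0:1, P1:0, P2:0, P3:1, P4:0, P5:0, P6:0, P7:0)

Incidence matrix C (rows=places, cols=transitions):
       t0   t1   t2
   P0  -2    0    0
   P1   0    0    2
   P2   0    2    0
   P3   2    0    0
   P4   0    4    0
   P5   0    0   -2
   P6   2    0    0
   P7   0   -4    0

Candidate y = [1, 0, 0, 1, 0, 0, 0, 0]; check y·C column-wise:
  col t0: 1·-2 + 1·2 + 0·2 = 0
  col t1: 1·0 + 0·2 + 1·0 + 0·4 + 0·-4 = 0
  col t2: 1·0 + 0·2 + 1·0 + 0·-2 = 0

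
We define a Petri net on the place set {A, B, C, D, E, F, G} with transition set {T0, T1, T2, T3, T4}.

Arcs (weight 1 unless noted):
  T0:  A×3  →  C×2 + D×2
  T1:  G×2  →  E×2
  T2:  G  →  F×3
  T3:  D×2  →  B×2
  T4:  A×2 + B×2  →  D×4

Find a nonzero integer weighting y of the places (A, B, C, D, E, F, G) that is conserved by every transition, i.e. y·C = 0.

Incidence matrix C (rows=places, cols=transitions):
       T0   T1   T2   T3   T4
    A  -3    0    0    0   -2
    B   0    0    0    2   -2
    C   2    0    0    0    0
    D   2    0    0   -2    4
    E   0    2    0    0    0
    F   0    0    3    0    0
    G   0   -2   -1    0    0

Candidate y = [2, 2, 1, 2, 0, 0, 0]; check y·C column-wise:
  col T0: 2·-3 + 2·0 + 1·2 + 2·2 = 0
  col T1: 2·0 + 2·0 + 1·0 + 2·0 + 0·2 + 0·-2 = 0
  col T2: 2·0 + 2·0 + 1·0 + 2·0 + 0·3 + 0·-1 = 0
  col T3: 2·0 + 2·2 + 1·0 + 2·-2 = 0
  col T4: 2·-2 + 2·-2 + 1·0 + 2·4 = 0

y = (A:2, B:2, C:1, D:2, E:0, F:0, G:0)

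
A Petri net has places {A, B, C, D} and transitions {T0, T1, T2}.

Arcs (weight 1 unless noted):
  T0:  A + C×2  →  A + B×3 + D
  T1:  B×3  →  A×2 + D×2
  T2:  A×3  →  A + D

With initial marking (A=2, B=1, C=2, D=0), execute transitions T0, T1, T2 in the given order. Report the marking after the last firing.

step 1: fire T0:  (A=2, B=1, C=2, D=0) → (A=2, B=4, C=0, D=1)
step 2: fire T1:  (A=2, B=4, C=0, D=1) → (A=4, B=1, C=0, D=3)
step 3: fire T2:  (A=4, B=1, C=0, D=3) → (A=2, B=1, C=0, D=4)

(A=2, B=1, C=0, D=4)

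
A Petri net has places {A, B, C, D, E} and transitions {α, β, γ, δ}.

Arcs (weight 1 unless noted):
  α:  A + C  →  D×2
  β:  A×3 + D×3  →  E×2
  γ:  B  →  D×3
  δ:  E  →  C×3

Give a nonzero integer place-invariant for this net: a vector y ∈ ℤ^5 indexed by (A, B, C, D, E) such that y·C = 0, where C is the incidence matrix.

y = (A:1, B:3, C:1, D:1, E:3)

Incidence matrix C (rows=places, cols=transitions):
        α    β    γ    δ
    A  -1   -3    0    0
    B   0    0   -1    0
    C  -1    0    0    3
    D   2   -3    3    0
    E   0    2    0   -1

Candidate y = [1, 3, 1, 1, 3]; check y·C column-wise:
  col α: 1·-1 + 3·0 + 1·-1 + 1·2 + 3·0 = 0
  col β: 1·-3 + 3·0 + 1·0 + 1·-3 + 3·2 = 0
  col γ: 1·0 + 3·-1 + 1·0 + 1·3 + 3·0 = 0
  col δ: 1·0 + 3·0 + 1·3 + 1·0 + 3·-1 = 0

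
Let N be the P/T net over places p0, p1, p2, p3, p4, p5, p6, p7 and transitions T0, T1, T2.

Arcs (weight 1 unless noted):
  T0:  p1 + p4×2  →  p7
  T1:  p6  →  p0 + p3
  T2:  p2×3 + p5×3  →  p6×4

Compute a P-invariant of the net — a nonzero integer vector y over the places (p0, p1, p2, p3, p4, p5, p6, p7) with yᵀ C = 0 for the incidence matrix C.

y = (p0:1, p1:0, p2:0, p3:-1, p4:0, p5:0, p6:0, p7:0)

Incidence matrix C (rows=places, cols=transitions):
       T0   T1   T2
   p0   0    1    0
   p1  -1    0    0
   p2   0    0   -3
   p3   0    1    0
   p4  -2    0    0
   p5   0    0   -3
   p6   0   -1    4
   p7   1    0    0

Candidate y = [1, 0, 0, -1, 0, 0, 0, 0]; check y·C column-wise:
  col T0: 1·0 + 0·-1 + -1·0 + 0·-2 + 0·1 = 0
  col T1: 1·1 + -1·1 + 0·-1 = 0
  col T2: 1·0 + 0·-3 + -1·0 + 0·-3 + 0·4 = 0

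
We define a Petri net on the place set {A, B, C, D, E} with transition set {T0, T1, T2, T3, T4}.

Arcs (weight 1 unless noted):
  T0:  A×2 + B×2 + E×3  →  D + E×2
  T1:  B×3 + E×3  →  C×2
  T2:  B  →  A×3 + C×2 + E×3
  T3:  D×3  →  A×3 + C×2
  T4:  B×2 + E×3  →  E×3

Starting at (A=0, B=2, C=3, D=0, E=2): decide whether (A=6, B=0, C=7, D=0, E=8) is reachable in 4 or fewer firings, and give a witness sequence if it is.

step 1: fire T2:  (A=0, B=2, C=3, D=0, E=2) → (A=3, B=1, C=5, D=0, E=5)
step 2: fire T2:  (A=3, B=1, C=5, D=0, E=5) → (A=6, B=0, C=7, D=0, E=8)

YES — reachable via ⟨T2, T2⟩ (2 firings)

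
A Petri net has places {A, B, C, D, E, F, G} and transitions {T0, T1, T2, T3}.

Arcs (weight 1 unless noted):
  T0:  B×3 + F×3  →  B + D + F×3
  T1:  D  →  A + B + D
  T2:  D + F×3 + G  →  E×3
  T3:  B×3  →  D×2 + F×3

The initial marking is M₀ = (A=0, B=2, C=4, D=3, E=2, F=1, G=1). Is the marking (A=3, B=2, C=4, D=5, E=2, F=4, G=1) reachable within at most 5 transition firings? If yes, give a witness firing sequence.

YES — reachable via ⟨T1, T1, T1, T3⟩ (4 firings)

step 1: fire T1:  (A=0, B=2, C=4, D=3, E=2, F=1, G=1) → (A=1, B=3, C=4, D=3, E=2, F=1, G=1)
step 2: fire T1:  (A=1, B=3, C=4, D=3, E=2, F=1, G=1) → (A=2, B=4, C=4, D=3, E=2, F=1, G=1)
step 3: fire T1:  (A=2, B=4, C=4, D=3, E=2, F=1, G=1) → (A=3, B=5, C=4, D=3, E=2, F=1, G=1)
step 4: fire T3:  (A=3, B=5, C=4, D=3, E=2, F=1, G=1) → (A=3, B=2, C=4, D=5, E=2, F=4, G=1)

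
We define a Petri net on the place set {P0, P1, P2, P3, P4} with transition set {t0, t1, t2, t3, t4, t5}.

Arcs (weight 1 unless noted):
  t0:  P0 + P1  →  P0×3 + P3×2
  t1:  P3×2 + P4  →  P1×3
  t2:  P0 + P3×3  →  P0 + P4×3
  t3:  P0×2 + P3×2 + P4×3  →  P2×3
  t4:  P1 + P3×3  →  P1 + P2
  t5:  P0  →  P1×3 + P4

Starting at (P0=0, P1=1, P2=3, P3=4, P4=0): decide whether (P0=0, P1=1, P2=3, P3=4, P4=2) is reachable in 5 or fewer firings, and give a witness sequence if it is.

depth 0: 1 marking
depth 1: 2 markings reached so far
depth 2: 2 markings reached so far
(frontier empty at depth 2; search complete)
target is not among the 2 markings reachable within 5 steps

NO — not reachable within 5 firings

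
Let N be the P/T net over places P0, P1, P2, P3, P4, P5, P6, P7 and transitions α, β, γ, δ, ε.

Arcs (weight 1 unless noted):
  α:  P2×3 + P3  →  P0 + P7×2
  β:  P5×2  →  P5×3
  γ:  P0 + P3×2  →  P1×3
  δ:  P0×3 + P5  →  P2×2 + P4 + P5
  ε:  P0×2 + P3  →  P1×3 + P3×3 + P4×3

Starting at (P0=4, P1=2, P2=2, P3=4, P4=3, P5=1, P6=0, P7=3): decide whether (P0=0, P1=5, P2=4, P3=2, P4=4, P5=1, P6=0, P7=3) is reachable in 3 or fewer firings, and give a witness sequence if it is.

YES — reachable via ⟨γ, δ⟩ (2 firings)

step 1: fire γ:  (P0=4, P1=2, P2=2, P3=4, P4=3, P5=1, P6=0, P7=3) → (P0=3, P1=5, P2=2, P3=2, P4=3, P5=1, P6=0, P7=3)
step 2: fire δ:  (P0=3, P1=5, P2=2, P3=2, P4=3, P5=1, P6=0, P7=3) → (P0=0, P1=5, P2=4, P3=2, P4=4, P5=1, P6=0, P7=3)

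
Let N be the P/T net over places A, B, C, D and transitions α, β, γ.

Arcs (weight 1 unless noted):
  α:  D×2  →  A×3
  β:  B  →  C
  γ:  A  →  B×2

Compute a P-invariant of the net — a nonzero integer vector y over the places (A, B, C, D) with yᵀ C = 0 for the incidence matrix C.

Incidence matrix C (rows=places, cols=transitions):
        α    β    γ
    A   3    0   -1
    B   0   -1    2
    C   0    1    0
    D  -2    0    0

Candidate y = [2, 1, 1, 3]; check y·C column-wise:
  col α: 2·3 + 1·0 + 1·0 + 3·-2 = 0
  col β: 2·0 + 1·-1 + 1·1 + 3·0 = 0
  col γ: 2·-1 + 1·2 + 1·0 + 3·0 = 0

y = (A:2, B:1, C:1, D:3)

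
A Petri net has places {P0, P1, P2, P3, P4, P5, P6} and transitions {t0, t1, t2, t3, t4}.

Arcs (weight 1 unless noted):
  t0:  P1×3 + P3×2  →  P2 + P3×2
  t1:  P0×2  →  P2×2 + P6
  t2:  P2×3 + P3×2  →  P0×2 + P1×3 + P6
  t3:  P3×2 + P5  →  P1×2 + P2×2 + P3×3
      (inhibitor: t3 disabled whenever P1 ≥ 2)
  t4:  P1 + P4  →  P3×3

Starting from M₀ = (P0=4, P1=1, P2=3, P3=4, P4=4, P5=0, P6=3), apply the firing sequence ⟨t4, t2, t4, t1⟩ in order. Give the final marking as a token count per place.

(P0=4, P1=2, P2=2, P3=8, P4=2, P5=0, P6=5)

step 1: fire t4:  (P0=4, P1=1, P2=3, P3=4, P4=4, P5=0, P6=3) → (P0=4, P1=0, P2=3, P3=7, P4=3, P5=0, P6=3)
step 2: fire t2:  (P0=4, P1=0, P2=3, P3=7, P4=3, P5=0, P6=3) → (P0=6, P1=3, P2=0, P3=5, P4=3, P5=0, P6=4)
step 3: fire t4:  (P0=6, P1=3, P2=0, P3=5, P4=3, P5=0, P6=4) → (P0=6, P1=2, P2=0, P3=8, P4=2, P5=0, P6=4)
step 4: fire t1:  (P0=6, P1=2, P2=0, P3=8, P4=2, P5=0, P6=4) → (P0=4, P1=2, P2=2, P3=8, P4=2, P5=0, P6=5)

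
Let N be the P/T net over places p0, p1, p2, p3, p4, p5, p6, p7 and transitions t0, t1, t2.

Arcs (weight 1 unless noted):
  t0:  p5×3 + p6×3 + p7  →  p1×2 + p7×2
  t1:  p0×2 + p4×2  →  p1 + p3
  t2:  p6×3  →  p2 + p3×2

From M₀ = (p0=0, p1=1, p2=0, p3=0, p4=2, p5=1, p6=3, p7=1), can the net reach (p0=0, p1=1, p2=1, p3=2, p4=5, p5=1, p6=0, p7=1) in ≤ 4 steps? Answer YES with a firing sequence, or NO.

depth 0: 1 marking
depth 1: 2 markings reached so far
depth 2: 2 markings reached so far
(frontier empty at depth 2; search complete)
target is not among the 2 markings reachable within 4 steps

NO — not reachable within 4 firings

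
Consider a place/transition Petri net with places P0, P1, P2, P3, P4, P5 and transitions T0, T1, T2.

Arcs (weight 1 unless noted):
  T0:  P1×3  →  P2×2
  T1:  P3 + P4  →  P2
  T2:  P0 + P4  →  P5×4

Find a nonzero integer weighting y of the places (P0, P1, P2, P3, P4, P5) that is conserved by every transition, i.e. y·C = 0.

Incidence matrix C (rows=places, cols=transitions):
       T0   T1   T2
   P0   0    0   -1
   P1  -3    0    0
   P2   2    1    0
   P3   0   -1    0
   P4   0   -1   -1
   P5   0    0    4

Candidate y = [0, 2, 3, 3, 0, 0]; check y·C column-wise:
  col T0: 2·-3 + 3·2 + 3·0 = 0
  col T1: 2·0 + 3·1 + 3·-1 + 0·-1 = 0
  col T2: 0·-1 + 2·0 + 3·0 + 3·0 + 0·-1 + 0·4 = 0

y = (P0:0, P1:2, P2:3, P3:3, P4:0, P5:0)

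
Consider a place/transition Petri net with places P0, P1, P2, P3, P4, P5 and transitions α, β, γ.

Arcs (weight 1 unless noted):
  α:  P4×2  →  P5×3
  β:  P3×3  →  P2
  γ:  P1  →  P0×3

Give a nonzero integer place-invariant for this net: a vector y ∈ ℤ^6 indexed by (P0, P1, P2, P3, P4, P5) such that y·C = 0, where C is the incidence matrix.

Incidence matrix C (rows=places, cols=transitions):
        α    β    γ
   P0   0    0    3
   P1   0    0   -1
   P2   0    1    0
   P3   0   -3    0
   P4  -2    0    0
   P5   3    0    0

Candidate y = [1, 3, 0, 0, 0, 0]; check y·C column-wise:
  col α: 1·0 + 3·0 + 0·-2 + 0·3 = 0
  col β: 1·0 + 3·0 + 0·1 + 0·-3 = 0
  col γ: 1·3 + 3·-1 = 0

y = (P0:1, P1:3, P2:0, P3:0, P4:0, P5:0)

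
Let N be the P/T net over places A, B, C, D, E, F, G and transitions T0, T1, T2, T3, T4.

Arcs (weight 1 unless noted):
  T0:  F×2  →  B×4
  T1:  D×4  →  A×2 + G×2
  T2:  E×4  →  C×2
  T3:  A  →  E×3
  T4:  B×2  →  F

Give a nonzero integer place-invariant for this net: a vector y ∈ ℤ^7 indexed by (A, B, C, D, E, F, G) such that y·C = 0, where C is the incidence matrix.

Incidence matrix C (rows=places, cols=transitions):
       T0   T1   T2   T3   T4
    A   0    2    0   -1    0
    B   4    0    0    0   -2
    C   0    0    2    0    0
    D   0   -4    0    0    0
    E   0    0   -4    3    0
    F  -2    0    0    0    1
    G   0    2    0    0    0

Candidate y = [6, 0, 4, 3, 2, 0, 0]; check y·C column-wise:
  col T0: 6·0 + 0·4 + 4·0 + 3·0 + 2·0 + 0·-2 = 0
  col T1: 6·2 + 4·0 + 3·-4 + 2·0 + 0·2 = 0
  col T2: 6·0 + 4·2 + 3·0 + 2·-4 = 0
  col T3: 6·-1 + 4·0 + 3·0 + 2·3 = 0
  col T4: 6·0 + 0·-2 + 4·0 + 3·0 + 2·0 + 0·1 = 0

y = (A:6, B:0, C:4, D:3, E:2, F:0, G:0)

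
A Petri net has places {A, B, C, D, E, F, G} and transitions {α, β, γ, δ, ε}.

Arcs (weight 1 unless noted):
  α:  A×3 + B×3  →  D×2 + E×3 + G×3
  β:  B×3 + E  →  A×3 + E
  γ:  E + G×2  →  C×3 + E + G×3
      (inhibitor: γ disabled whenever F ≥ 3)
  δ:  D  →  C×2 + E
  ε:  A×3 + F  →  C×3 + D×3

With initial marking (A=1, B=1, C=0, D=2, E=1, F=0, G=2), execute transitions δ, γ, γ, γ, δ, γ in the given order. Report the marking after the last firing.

(A=1, B=1, C=16, D=0, E=3, F=0, G=6)

step 1: fire δ:  (A=1, B=1, C=0, D=2, E=1, F=0, G=2) → (A=1, B=1, C=2, D=1, E=2, F=0, G=2)
step 2: fire γ:  (A=1, B=1, C=2, D=1, E=2, F=0, G=2) → (A=1, B=1, C=5, D=1, E=2, F=0, G=3)
step 3: fire γ:  (A=1, B=1, C=5, D=1, E=2, F=0, G=3) → (A=1, B=1, C=8, D=1, E=2, F=0, G=4)
step 4: fire γ:  (A=1, B=1, C=8, D=1, E=2, F=0, G=4) → (A=1, B=1, C=11, D=1, E=2, F=0, G=5)
step 5: fire δ:  (A=1, B=1, C=11, D=1, E=2, F=0, G=5) → (A=1, B=1, C=13, D=0, E=3, F=0, G=5)
step 6: fire γ:  (A=1, B=1, C=13, D=0, E=3, F=0, G=5) → (A=1, B=1, C=16, D=0, E=3, F=0, G=6)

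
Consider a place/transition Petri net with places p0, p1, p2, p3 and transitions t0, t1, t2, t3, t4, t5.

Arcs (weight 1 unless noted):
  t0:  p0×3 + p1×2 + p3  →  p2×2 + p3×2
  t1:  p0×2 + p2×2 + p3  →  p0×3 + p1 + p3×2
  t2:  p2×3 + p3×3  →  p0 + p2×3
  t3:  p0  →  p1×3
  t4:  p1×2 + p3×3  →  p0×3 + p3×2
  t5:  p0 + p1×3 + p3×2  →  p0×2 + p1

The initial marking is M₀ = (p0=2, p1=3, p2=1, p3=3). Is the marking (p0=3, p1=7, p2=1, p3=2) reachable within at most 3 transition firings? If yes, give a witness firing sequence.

YES — reachable via ⟨t3, t3, t4⟩ (3 firings)

step 1: fire t3:  (p0=2, p1=3, p2=1, p3=3) → (p0=1, p1=6, p2=1, p3=3)
step 2: fire t3:  (p0=1, p1=6, p2=1, p3=3) → (p0=0, p1=9, p2=1, p3=3)
step 3: fire t4:  (p0=0, p1=9, p2=1, p3=3) → (p0=3, p1=7, p2=1, p3=2)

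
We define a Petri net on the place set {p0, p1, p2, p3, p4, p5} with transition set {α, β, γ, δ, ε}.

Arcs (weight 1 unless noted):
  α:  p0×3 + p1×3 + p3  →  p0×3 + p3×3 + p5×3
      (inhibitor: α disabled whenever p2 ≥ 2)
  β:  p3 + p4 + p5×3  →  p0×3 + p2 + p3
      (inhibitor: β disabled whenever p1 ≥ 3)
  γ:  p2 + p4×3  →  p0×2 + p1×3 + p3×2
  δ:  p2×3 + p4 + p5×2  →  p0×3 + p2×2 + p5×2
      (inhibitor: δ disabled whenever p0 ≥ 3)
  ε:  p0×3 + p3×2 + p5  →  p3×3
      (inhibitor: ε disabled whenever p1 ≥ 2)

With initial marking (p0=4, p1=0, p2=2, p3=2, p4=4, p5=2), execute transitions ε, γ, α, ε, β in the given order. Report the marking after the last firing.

step 1: fire ε:  (p0=4, p1=0, p2=2, p3=2, p4=4, p5=2) → (p0=1, p1=0, p2=2, p3=3, p4=4, p5=1)
step 2: fire γ:  (p0=1, p1=0, p2=2, p3=3, p4=4, p5=1) → (p0=3, p1=3, p2=1, p3=5, p4=1, p5=1)
step 3: fire α:  (p0=3, p1=3, p2=1, p3=5, p4=1, p5=1) → (p0=3, p1=0, p2=1, p3=7, p4=1, p5=4)
step 4: fire ε:  (p0=3, p1=0, p2=1, p3=7, p4=1, p5=4) → (p0=0, p1=0, p2=1, p3=8, p4=1, p5=3)
step 5: fire β:  (p0=0, p1=0, p2=1, p3=8, p4=1, p5=3) → (p0=3, p1=0, p2=2, p3=8, p4=0, p5=0)

(p0=3, p1=0, p2=2, p3=8, p4=0, p5=0)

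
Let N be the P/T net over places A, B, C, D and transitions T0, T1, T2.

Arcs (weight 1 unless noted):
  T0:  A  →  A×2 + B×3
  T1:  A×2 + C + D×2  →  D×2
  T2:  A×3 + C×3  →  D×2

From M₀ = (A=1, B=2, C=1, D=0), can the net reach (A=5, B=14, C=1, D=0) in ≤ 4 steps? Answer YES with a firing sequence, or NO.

step 1: fire T0:  (A=1, B=2, C=1, D=0) → (A=2, B=5, C=1, D=0)
step 2: fire T0:  (A=2, B=5, C=1, D=0) → (A=3, B=8, C=1, D=0)
step 3: fire T0:  (A=3, B=8, C=1, D=0) → (A=4, B=11, C=1, D=0)
step 4: fire T0:  (A=4, B=11, C=1, D=0) → (A=5, B=14, C=1, D=0)

YES — reachable via ⟨T0, T0, T0, T0⟩ (4 firings)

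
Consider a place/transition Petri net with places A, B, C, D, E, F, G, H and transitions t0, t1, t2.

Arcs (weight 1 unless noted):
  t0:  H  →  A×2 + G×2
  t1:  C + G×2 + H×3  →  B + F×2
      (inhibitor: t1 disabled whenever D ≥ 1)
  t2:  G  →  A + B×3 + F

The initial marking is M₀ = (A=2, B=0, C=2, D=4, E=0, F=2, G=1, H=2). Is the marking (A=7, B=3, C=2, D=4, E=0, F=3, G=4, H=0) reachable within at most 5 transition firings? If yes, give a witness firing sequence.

YES — reachable via ⟨t0, t0, t2⟩ (3 firings)

step 1: fire t0:  (A=2, B=0, C=2, D=4, E=0, F=2, G=1, H=2) → (A=4, B=0, C=2, D=4, E=0, F=2, G=3, H=1)
step 2: fire t0:  (A=4, B=0, C=2, D=4, E=0, F=2, G=3, H=1) → (A=6, B=0, C=2, D=4, E=0, F=2, G=5, H=0)
step 3: fire t2:  (A=6, B=0, C=2, D=4, E=0, F=2, G=5, H=0) → (A=7, B=3, C=2, D=4, E=0, F=3, G=4, H=0)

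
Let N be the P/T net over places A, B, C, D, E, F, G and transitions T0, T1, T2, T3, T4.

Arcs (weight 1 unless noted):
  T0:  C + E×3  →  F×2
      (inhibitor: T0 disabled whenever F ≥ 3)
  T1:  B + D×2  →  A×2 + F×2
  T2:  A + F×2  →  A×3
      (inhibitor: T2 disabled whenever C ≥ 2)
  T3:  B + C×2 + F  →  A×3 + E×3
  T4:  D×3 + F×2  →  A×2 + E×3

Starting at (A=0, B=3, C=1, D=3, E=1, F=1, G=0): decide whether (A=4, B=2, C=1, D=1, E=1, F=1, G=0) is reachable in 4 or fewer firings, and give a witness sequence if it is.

YES — reachable via ⟨T1, T2⟩ (2 firings)

step 1: fire T1:  (A=0, B=3, C=1, D=3, E=1, F=1, G=0) → (A=2, B=2, C=1, D=1, E=1, F=3, G=0)
step 2: fire T2:  (A=2, B=2, C=1, D=1, E=1, F=3, G=0) → (A=4, B=2, C=1, D=1, E=1, F=1, G=0)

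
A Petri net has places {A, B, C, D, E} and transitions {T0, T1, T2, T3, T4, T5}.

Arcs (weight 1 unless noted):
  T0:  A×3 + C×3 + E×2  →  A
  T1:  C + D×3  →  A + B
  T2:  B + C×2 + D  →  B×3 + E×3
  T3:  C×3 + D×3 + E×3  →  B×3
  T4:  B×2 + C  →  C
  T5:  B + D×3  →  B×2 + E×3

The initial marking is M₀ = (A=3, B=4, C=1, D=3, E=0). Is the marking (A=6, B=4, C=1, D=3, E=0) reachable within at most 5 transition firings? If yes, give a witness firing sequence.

NO — not reachable within 5 firings

depth 0: 1 marking
depth 1: 4 markings reached so far
depth 2: 7 markings reached so far
depth 3: 9 markings reached so far
depth 4: 9 markings reached so far
(frontier empty at depth 4; search complete)
target is not among the 9 markings reachable within 5 steps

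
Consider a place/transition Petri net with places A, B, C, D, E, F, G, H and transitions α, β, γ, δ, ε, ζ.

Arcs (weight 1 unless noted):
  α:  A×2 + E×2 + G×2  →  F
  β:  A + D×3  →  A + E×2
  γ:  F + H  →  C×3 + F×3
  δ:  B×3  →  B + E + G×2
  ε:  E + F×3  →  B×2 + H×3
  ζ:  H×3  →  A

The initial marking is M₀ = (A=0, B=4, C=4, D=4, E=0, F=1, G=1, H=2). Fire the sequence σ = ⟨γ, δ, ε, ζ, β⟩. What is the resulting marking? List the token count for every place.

step 1: fire γ:  (A=0, B=4, C=4, D=4, E=0, F=1, G=1, H=2) → (A=0, B=4, C=7, D=4, E=0, F=3, G=1, H=1)
step 2: fire δ:  (A=0, B=4, C=7, D=4, E=0, F=3, G=1, H=1) → (A=0, B=2, C=7, D=4, E=1, F=3, G=3, H=1)
step 3: fire ε:  (A=0, B=2, C=7, D=4, E=1, F=3, G=3, H=1) → (A=0, B=4, C=7, D=4, E=0, F=0, G=3, H=4)
step 4: fire ζ:  (A=0, B=4, C=7, D=4, E=0, F=0, G=3, H=4) → (A=1, B=4, C=7, D=4, E=0, F=0, G=3, H=1)
step 5: fire β:  (A=1, B=4, C=7, D=4, E=0, F=0, G=3, H=1) → (A=1, B=4, C=7, D=1, E=2, F=0, G=3, H=1)

(A=1, B=4, C=7, D=1, E=2, F=0, G=3, H=1)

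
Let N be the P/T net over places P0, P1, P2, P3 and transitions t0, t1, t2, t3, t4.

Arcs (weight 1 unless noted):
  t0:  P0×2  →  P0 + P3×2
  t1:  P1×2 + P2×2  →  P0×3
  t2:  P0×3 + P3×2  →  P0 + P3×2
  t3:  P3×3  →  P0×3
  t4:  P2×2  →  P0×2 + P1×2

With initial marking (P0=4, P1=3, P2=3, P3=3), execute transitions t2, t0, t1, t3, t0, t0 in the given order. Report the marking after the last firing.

(P0=5, P1=1, P2=1, P3=6)

step 1: fire t2:  (P0=4, P1=3, P2=3, P3=3) → (P0=2, P1=3, P2=3, P3=3)
step 2: fire t0:  (P0=2, P1=3, P2=3, P3=3) → (P0=1, P1=3, P2=3, P3=5)
step 3: fire t1:  (P0=1, P1=3, P2=3, P3=5) → (P0=4, P1=1, P2=1, P3=5)
step 4: fire t3:  (P0=4, P1=1, P2=1, P3=5) → (P0=7, P1=1, P2=1, P3=2)
step 5: fire t0:  (P0=7, P1=1, P2=1, P3=2) → (P0=6, P1=1, P2=1, P3=4)
step 6: fire t0:  (P0=6, P1=1, P2=1, P3=4) → (P0=5, P1=1, P2=1, P3=6)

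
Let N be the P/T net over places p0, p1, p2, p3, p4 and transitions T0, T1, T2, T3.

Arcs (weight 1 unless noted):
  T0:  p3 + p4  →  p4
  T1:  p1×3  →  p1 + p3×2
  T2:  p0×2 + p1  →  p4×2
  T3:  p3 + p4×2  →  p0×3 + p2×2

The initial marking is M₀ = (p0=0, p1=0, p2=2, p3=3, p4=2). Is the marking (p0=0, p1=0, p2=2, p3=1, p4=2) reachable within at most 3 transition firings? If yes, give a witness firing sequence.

YES — reachable via ⟨T0, T0⟩ (2 firings)

step 1: fire T0:  (p0=0, p1=0, p2=2, p3=3, p4=2) → (p0=0, p1=0, p2=2, p3=2, p4=2)
step 2: fire T0:  (p0=0, p1=0, p2=2, p3=2, p4=2) → (p0=0, p1=0, p2=2, p3=1, p4=2)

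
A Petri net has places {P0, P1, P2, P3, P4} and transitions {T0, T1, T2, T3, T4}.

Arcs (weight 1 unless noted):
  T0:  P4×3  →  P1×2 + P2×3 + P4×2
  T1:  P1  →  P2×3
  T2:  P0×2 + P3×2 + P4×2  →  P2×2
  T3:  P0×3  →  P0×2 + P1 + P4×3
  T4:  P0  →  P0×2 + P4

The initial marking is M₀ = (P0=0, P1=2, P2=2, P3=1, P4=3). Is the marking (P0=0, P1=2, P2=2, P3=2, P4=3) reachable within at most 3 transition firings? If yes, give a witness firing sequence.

depth 0: 1 marking
depth 1: 3 markings reached so far
depth 2: 5 markings reached so far
depth 3: 6 markings reached so far
target is not among the 6 markings reachable within 3 steps

NO — not reachable within 3 firings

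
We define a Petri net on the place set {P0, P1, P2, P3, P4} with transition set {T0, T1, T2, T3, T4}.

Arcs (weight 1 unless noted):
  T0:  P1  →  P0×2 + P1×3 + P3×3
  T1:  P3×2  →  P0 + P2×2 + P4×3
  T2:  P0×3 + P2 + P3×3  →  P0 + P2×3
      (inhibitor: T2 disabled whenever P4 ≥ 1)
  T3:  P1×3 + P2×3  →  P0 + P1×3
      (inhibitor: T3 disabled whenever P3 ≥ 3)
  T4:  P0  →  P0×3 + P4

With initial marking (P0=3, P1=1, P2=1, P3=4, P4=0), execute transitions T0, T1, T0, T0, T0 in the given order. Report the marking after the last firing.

(P0=12, P1=9, P2=3, P3=14, P4=3)

step 1: fire T0:  (P0=3, P1=1, P2=1, P3=4, P4=0) → (P0=5, P1=3, P2=1, P3=7, P4=0)
step 2: fire T1:  (P0=5, P1=3, P2=1, P3=7, P4=0) → (P0=6, P1=3, P2=3, P3=5, P4=3)
step 3: fire T0:  (P0=6, P1=3, P2=3, P3=5, P4=3) → (P0=8, P1=5, P2=3, P3=8, P4=3)
step 4: fire T0:  (P0=8, P1=5, P2=3, P3=8, P4=3) → (P0=10, P1=7, P2=3, P3=11, P4=3)
step 5: fire T0:  (P0=10, P1=7, P2=3, P3=11, P4=3) → (P0=12, P1=9, P2=3, P3=14, P4=3)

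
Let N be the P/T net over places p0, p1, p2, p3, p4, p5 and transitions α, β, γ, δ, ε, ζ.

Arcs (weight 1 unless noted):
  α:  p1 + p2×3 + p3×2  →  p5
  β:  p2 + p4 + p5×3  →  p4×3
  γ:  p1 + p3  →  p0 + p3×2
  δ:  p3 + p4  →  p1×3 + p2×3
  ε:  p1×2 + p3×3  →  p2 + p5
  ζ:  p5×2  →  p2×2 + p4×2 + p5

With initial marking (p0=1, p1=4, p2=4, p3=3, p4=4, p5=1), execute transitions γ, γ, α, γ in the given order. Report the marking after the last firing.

(p0=4, p1=0, p2=1, p3=4, p4=4, p5=2)

step 1: fire γ:  (p0=1, p1=4, p2=4, p3=3, p4=4, p5=1) → (p0=2, p1=3, p2=4, p3=4, p4=4, p5=1)
step 2: fire γ:  (p0=2, p1=3, p2=4, p3=4, p4=4, p5=1) → (p0=3, p1=2, p2=4, p3=5, p4=4, p5=1)
step 3: fire α:  (p0=3, p1=2, p2=4, p3=5, p4=4, p5=1) → (p0=3, p1=1, p2=1, p3=3, p4=4, p5=2)
step 4: fire γ:  (p0=3, p1=1, p2=1, p3=3, p4=4, p5=2) → (p0=4, p1=0, p2=1, p3=4, p4=4, p5=2)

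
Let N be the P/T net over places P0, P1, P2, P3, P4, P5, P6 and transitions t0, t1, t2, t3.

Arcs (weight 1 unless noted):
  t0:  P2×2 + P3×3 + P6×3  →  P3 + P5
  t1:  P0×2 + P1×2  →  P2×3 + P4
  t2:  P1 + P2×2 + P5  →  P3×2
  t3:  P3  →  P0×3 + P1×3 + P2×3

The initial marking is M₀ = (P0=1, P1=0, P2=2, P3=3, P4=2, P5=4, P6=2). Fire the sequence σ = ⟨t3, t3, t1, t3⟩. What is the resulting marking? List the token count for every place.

step 1: fire t3:  (P0=1, P1=0, P2=2, P3=3, P4=2, P5=4, P6=2) → (P0=4, P1=3, P2=5, P3=2, P4=2, P5=4, P6=2)
step 2: fire t3:  (P0=4, P1=3, P2=5, P3=2, P4=2, P5=4, P6=2) → (P0=7, P1=6, P2=8, P3=1, P4=2, P5=4, P6=2)
step 3: fire t1:  (P0=7, P1=6, P2=8, P3=1, P4=2, P5=4, P6=2) → (P0=5, P1=4, P2=11, P3=1, P4=3, P5=4, P6=2)
step 4: fire t3:  (P0=5, P1=4, P2=11, P3=1, P4=3, P5=4, P6=2) → (P0=8, P1=7, P2=14, P3=0, P4=3, P5=4, P6=2)

(P0=8, P1=7, P2=14, P3=0, P4=3, P5=4, P6=2)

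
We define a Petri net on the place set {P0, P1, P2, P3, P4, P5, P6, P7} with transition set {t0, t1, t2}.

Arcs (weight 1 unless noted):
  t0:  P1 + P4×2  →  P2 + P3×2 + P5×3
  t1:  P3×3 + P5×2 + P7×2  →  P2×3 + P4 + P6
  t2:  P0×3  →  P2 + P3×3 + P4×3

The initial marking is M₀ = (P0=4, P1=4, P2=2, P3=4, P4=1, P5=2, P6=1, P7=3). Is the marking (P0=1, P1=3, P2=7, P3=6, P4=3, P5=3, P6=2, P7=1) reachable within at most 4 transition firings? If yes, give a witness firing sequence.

step 1: fire t1:  (P0=4, P1=4, P2=2, P3=4, P4=1, P5=2, P6=1, P7=3) → (P0=4, P1=4, P2=5, P3=1, P4=2, P5=0, P6=2, P7=1)
step 2: fire t0:  (P0=4, P1=4, P2=5, P3=1, P4=2, P5=0, P6=2, P7=1) → (P0=4, P1=3, P2=6, P3=3, P4=0, P5=3, P6=2, P7=1)
step 3: fire t2:  (P0=4, P1=3, P2=6, P3=3, P4=0, P5=3, P6=2, P7=1) → (P0=1, P1=3, P2=7, P3=6, P4=3, P5=3, P6=2, P7=1)

YES — reachable via ⟨t1, t0, t2⟩ (3 firings)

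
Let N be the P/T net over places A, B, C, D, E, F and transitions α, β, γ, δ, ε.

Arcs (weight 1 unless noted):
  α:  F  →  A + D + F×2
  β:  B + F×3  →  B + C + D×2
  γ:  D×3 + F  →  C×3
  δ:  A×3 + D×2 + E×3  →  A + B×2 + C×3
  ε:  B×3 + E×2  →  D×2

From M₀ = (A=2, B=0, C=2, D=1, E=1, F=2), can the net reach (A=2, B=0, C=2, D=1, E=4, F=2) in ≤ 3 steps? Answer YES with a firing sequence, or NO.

NO — not reachable within 3 firings

depth 0: 1 marking
depth 1: 2 markings reached so far
depth 2: 3 markings reached so far
depth 3: 5 markings reached so far
target is not among the 5 markings reachable within 3 steps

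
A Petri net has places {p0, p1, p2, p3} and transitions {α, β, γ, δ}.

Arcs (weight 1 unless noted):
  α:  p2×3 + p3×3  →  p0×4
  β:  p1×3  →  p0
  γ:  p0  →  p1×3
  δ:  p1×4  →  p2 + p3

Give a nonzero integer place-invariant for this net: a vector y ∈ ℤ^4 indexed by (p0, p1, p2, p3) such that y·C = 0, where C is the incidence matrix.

y = (p0:3, p1:1, p2:4, p3:0)

Incidence matrix C (rows=places, cols=transitions):
        α    β    γ    δ
   p0   4    1   -1    0
   p1   0   -3    3   -4
   p2  -3    0    0    1
   p3  -3    0    0    1

Candidate y = [3, 1, 4, 0]; check y·C column-wise:
  col α: 3·4 + 1·0 + 4·-3 + 0·-3 = 0
  col β: 3·1 + 1·-3 + 4·0 = 0
  col γ: 3·-1 + 1·3 + 4·0 = 0
  col δ: 3·0 + 1·-4 + 4·1 + 0·1 = 0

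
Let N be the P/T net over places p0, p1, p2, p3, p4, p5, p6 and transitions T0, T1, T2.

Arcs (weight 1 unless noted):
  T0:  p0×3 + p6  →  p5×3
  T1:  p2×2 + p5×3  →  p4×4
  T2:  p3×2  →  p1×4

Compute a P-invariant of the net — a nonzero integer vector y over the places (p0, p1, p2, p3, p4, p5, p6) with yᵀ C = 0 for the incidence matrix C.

y = (p0:0, p1:1, p2:0, p3:2, p4:0, p5:0, p6:0)

Incidence matrix C (rows=places, cols=transitions):
       T0   T1   T2
   p0  -3    0    0
   p1   0    0    4
   p2   0   -2    0
   p3   0    0   -2
   p4   0    4    0
   p5   3   -3    0
   p6  -1    0    0

Candidate y = [0, 1, 0, 2, 0, 0, 0]; check y·C column-wise:
  col T0: 0·-3 + 1·0 + 2·0 + 0·3 + 0·-1 = 0
  col T1: 1·0 + 0·-2 + 2·0 + 0·4 + 0·-3 = 0
  col T2: 1·4 + 2·-2 = 0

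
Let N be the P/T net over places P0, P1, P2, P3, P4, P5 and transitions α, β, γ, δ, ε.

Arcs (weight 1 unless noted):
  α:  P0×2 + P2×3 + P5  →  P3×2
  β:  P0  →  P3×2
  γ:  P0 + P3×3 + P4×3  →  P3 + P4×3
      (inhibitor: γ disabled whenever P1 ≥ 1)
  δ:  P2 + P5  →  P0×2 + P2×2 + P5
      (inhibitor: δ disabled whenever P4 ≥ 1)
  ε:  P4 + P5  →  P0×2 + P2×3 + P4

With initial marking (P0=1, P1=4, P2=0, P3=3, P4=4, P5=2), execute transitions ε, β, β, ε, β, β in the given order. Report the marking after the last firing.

step 1: fire ε:  (P0=1, P1=4, P2=0, P3=3, P4=4, P5=2) → (P0=3, P1=4, P2=3, P3=3, P4=4, P5=1)
step 2: fire β:  (P0=3, P1=4, P2=3, P3=3, P4=4, P5=1) → (P0=2, P1=4, P2=3, P3=5, P4=4, P5=1)
step 3: fire β:  (P0=2, P1=4, P2=3, P3=5, P4=4, P5=1) → (P0=1, P1=4, P2=3, P3=7, P4=4, P5=1)
step 4: fire ε:  (P0=1, P1=4, P2=3, P3=7, P4=4, P5=1) → (P0=3, P1=4, P2=6, P3=7, P4=4, P5=0)
step 5: fire β:  (P0=3, P1=4, P2=6, P3=7, P4=4, P5=0) → (P0=2, P1=4, P2=6, P3=9, P4=4, P5=0)
step 6: fire β:  (P0=2, P1=4, P2=6, P3=9, P4=4, P5=0) → (P0=1, P1=4, P2=6, P3=11, P4=4, P5=0)

(P0=1, P1=4, P2=6, P3=11, P4=4, P5=0)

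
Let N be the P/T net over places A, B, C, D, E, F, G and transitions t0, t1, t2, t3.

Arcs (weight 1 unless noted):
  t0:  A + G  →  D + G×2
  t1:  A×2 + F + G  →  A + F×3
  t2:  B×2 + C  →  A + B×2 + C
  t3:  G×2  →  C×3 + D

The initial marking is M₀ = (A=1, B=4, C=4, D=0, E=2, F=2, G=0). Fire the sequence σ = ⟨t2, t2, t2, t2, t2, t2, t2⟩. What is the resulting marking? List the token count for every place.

(A=8, B=4, C=4, D=0, E=2, F=2, G=0)

step 1: fire t2:  (A=1, B=4, C=4, D=0, E=2, F=2, G=0) → (A=2, B=4, C=4, D=0, E=2, F=2, G=0)
step 2: fire t2:  (A=2, B=4, C=4, D=0, E=2, F=2, G=0) → (A=3, B=4, C=4, D=0, E=2, F=2, G=0)
step 3: fire t2:  (A=3, B=4, C=4, D=0, E=2, F=2, G=0) → (A=4, B=4, C=4, D=0, E=2, F=2, G=0)
step 4: fire t2:  (A=4, B=4, C=4, D=0, E=2, F=2, G=0) → (A=5, B=4, C=4, D=0, E=2, F=2, G=0)
step 5: fire t2:  (A=5, B=4, C=4, D=0, E=2, F=2, G=0) → (A=6, B=4, C=4, D=0, E=2, F=2, G=0)
step 6: fire t2:  (A=6, B=4, C=4, D=0, E=2, F=2, G=0) → (A=7, B=4, C=4, D=0, E=2, F=2, G=0)
step 7: fire t2:  (A=7, B=4, C=4, D=0, E=2, F=2, G=0) → (A=8, B=4, C=4, D=0, E=2, F=2, G=0)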